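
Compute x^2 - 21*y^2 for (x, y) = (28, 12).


x^2 - d*y^2
= 28^2 - 21*12^2
= 784 - 3024
= -2240

-2240


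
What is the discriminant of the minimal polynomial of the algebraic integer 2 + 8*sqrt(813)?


The element 2 + 8*sqrt(813) has minimal polynomial:
x^2 - 4*x - 52028
Discriminant = (-4)^2 - 4*(-52028)
= 16 + 208112
= 208128

208128


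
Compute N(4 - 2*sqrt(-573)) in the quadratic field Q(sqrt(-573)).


N(a + b*sqrt(d)) = a^2 - d*b^2
= (4)^2 - (-573)*(-2)^2
= 16 + 2292
= 2308

2308


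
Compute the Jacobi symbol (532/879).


Compute (532/879) via quadratic reciprocity:
  pull out 2: (2/879) = +1  (since 879 mod 8 = 7)
  pull out 2: (2/879) = +1  (since 879 mod 8 = 7)
  reciprocity: (133/879) -> +(879/133)
  reduce: (81/133)
  reciprocity: (81/133) -> +(133/81)
  reduce: (52/81)
  pull out 2: (2/81) = +1  (since 81 mod 8 = 1)
  pull out 2: (2/81) = +1  (since 81 mod 8 = 1)
  reciprocity: (13/81) -> +(81/13)
  reduce: (3/13)
  reciprocity: (3/13) -> +(13/3)
  reduce: (1/3)
  (1/3) = 1
Product of signs = 1

1


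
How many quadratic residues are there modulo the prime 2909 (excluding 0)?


For prime p, the number of non-zero quadratic residues is (p-1)/2.
= (2909-1)/2
= 1454

1454


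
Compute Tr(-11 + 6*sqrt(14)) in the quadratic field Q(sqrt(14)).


Tr(a + b*sqrt(d)) = (a + b*sqrt(d)) + (a - b*sqrt(d)) = 2a
= 2 * (-11)
= -22

-22


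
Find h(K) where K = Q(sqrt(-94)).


K = Q(sqrt(-94)). d mod 4 = 2, so D = disc(K) = 4d = -376
h(K) equals the number of primitive reduced positive-definite forms (a, b, c) = a*x^2 + b*x*y + c*y^2 with b^2 - 4ac = D,
where reduced means |b| <= a <= c, with b >= 0 whenever |b| = a or a = c, and primitive means gcd(a, b, c) = 1.
Reduced forces 3a^2 <= |D| = 376, so 1 <= a <= 11; b must have the parity of D, and c = (b^2 - D)/(4a) must be an integer >= a.
Enumerate a = 1..11, b in [-a, a]:
  a=1: (1, 0, 94)  [1]
  a=2: (2, 0, 47)  [1]
  a=3..4: none
  a=5: (5, -2, 19), (5, 2, 19)  [2]
  a=6: none
  a=7: (7, -4, 14), (7, 4, 14)  [2]
  a=8..9: none
  a=10: (10, -8, 11), (10, 8, 11)  [2]
  a=11: none
Total reduced forms: 1 + 1 + 2 + 2 + 2 = 8
h = 8

8


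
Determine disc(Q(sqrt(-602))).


For K = Q(sqrt(d)) with d squarefree: disc(K) = d if d = 1 mod 4, and disc(K) = 4d if d = 2 or 3 mod 4.
Here d = -602, and d mod 4 = 2.
d = 2 mod 4, not 1 (O_K = Z[sqrt(d)]), so disc(K) = 4d = 4 * (-602) = -2408

-2408


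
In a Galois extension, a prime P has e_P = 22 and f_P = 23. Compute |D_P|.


|D_P| = e * f
= 22 * 23
= 506

506


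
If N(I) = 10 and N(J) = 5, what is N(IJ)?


N(IJ) = N(I) * N(J)
= 10 * 5
= 50

50


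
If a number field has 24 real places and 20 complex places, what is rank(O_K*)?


By Dirichlet's unit theorem:
rank = r1 + r2 - 1
= 24 + 20 - 1
= 43

43


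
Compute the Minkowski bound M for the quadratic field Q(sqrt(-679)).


d = -679, d mod 4 = 1, so disc(K) = d = -679; |disc(K)| = 679
Imaginary quadratic field, so n = 2, s = r2 = 1, r1 = 0
M = (n!/n^n) * (4/pi)^s * sqrt(|disc(K)|) = (2!/2^2) * (4/pi)^1 * sqrt(679)
= 0.5 * 1.273240 * 26.057628
= 16.5888

16.5888


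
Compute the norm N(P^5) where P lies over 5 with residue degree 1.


N(P^a) = p^(a*f)
= 5^(5*1)
= 5^5
= 3125

3125


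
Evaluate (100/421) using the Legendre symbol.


p = 421 is prime, so compute (100/421) with the reciprocity algorithm (Jacobi-symbol steps: pull out 2s via (2/n), flip via reciprocity, reduce):
  pull out 2: (2/421) = -1  (since 421 mod 8 = 5)
  pull out 2: (2/421) = -1  (since 421 mod 8 = 5)
  reciprocity: (25/421) -> +(421/25)
  reduce: (21/25)
  reciprocity: (21/25) -> +(25/21)
  reduce: (4/21)
  pull out 2: (2/21) = -1  (since 21 mod 8 = 5)
  pull out 2: (2/21) = -1  (since 21 mod 8 = 5)
  (1/21) = 1
Product of signs = 1
(100/421) = 1

1


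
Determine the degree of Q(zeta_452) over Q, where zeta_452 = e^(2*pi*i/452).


The degree equals Euler's totient phi(452).
452 = 2^2 * 113
phi(452) = 224

224


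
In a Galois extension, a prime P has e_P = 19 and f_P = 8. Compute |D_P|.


|D_P| = e * f
= 19 * 8
= 152

152


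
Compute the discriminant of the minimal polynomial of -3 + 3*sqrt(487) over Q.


The element -3 + 3*sqrt(487) has minimal polynomial:
x^2 + 6*x - 4374
Discriminant = (6)^2 - 4*(-4374)
= 36 + 17496
= 17532

17532


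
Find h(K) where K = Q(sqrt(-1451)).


K = Q(sqrt(-1451)). d mod 4 = 1, so D = disc(K) = d = -1451
h(K) equals the number of primitive reduced positive-definite forms (a, b, c) = a*x^2 + b*x*y + c*y^2 with b^2 - 4ac = D,
where reduced means |b| <= a <= c, with b >= 0 whenever |b| = a or a = c, and primitive means gcd(a, b, c) = 1.
Reduced forces 3a^2 <= |D| = 1451, so 1 <= a <= 21; b must have the parity of D, and c = (b^2 - D)/(4a) must be an integer >= a.
Enumerate a = 1..21, b in [-a, a]:
  a=1: (1, 1, 363)  [1]
  a=2: none
  a=3: (3, -1, 121), (3, 1, 121)  [2]
  a=4: none
  a=5: (5, -3, 73), (5, 3, 73)  [2]
  a=6..8: none
  a=9: (9, -5, 41), (9, 5, 41)  [2]
  a=10: none
  a=11: (11, -1, 33), (11, 1, 33)  [2]
  a=12..14: none
  a=15: (15, -13, 27), (15, -7, 25), (15, 7, 25), (15, 13, 27)  [4]
  a=16..21: none
Total reduced forms: 1 + 2 + 2 + 2 + 2 + 4 = 13
h = 13

13


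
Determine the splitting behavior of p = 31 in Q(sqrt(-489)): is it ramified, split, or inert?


K = Q(sqrt(-489)). Since d mod 4 = 3, disc(K) = -1956.
Check p | disc: -1956 mod 31 = 28.
p does not divide disc. Compute Legendre symbol (d/p):
7^((31-1)/2) mod 31 = 1
(d/p) = 1, so p splits: (p) = P*P' with e=1, f=1, g=2.
Therefore p is split.

split


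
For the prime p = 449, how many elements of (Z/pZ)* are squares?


For prime p, the number of non-zero quadratic residues is (p-1)/2.
= (449-1)/2
= 224

224


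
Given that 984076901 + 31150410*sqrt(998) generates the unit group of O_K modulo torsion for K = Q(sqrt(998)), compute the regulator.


epsilon = 984076901 + 31150410*sqrt(998)
= 1.9682e+09
R = ln(1.9682e+09)
= 21.4004

21.4004


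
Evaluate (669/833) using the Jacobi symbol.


Compute (669/833) via quadratic reciprocity:
  reciprocity: (669/833) -> +(833/669)
  reduce: (164/669)
  pull out 2: (2/669) = -1  (since 669 mod 8 = 5)
  pull out 2: (2/669) = -1  (since 669 mod 8 = 5)
  reciprocity: (41/669) -> +(669/41)
  reduce: (13/41)
  reciprocity: (13/41) -> +(41/13)
  reduce: (2/13)
  pull out 2: (2/13) = -1  (since 13 mod 8 = 5)
  (1/13) = 1
Product of signs = -1

-1


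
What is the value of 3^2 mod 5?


p = 5 is prime and the exponent is (p-1)/2 = 2, so by Euler's criterion 3^2 = (3/5) = +1 or -1 mod 5.
Compute by square-and-multiply:
  2 = 2 (binary 10)
  Repeated squaring mod 5: 3^1 = 3, 3^2 = 4
  3^2 = 4 mod 5
Result 4 = p - 1 = -1 mod 5: 3 is a quadratic non-residue mod 5. As a residue in [0, p-1] the value is 4.
3^2 mod 5 = 4

4


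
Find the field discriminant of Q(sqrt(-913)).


For K = Q(sqrt(d)) with d squarefree: disc(K) = d if d = 1 mod 4, and disc(K) = 4d if d = 2 or 3 mod 4.
Here d = -913, and d mod 4 = 3.
d = 3 mod 4, not 1 (O_K = Z[sqrt(d)]), so disc(K) = 4d = 4 * (-913) = -3652

-3652


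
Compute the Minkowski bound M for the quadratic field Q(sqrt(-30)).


d = -30, d mod 4 = 2, so disc(K) = 4d = -120; |disc(K)| = 120
Imaginary quadratic field, so n = 2, s = r2 = 1, r1 = 0
M = (n!/n^n) * (4/pi)^s * sqrt(|disc(K)|) = (2!/2^2) * (4/pi)^1 * sqrt(120)
= 0.5 * 1.273240 * 10.954451
= 6.9738

6.9738


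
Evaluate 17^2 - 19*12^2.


x^2 - d*y^2
= 17^2 - 19*12^2
= 289 - 2736
= -2447

-2447


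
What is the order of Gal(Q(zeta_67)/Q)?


|Gal(Q(zeta_67)/Q)| = phi(67)
= 66

66


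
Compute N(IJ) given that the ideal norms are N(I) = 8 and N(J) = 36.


N(IJ) = N(I) * N(J)
= 8 * 36
= 288

288


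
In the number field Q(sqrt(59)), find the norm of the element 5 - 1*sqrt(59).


N(a + b*sqrt(d)) = a^2 - d*b^2
= (5)^2 - (59)*(-1)^2
= 25 - 59
= -34

-34


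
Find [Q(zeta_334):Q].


The degree equals Euler's totient phi(334).
334 = 2 * 167
phi(334) = 166

166


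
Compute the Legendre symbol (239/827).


p = 827 is prime, so compute (239/827) with the reciprocity algorithm (Jacobi-symbol steps: pull out 2s via (2/n), flip via reciprocity, reduce):
  reciprocity: (239/827) -> -(827/239)
  reduce: (110/239)
  pull out 2: (2/239) = +1  (since 239 mod 8 = 7)
  reciprocity: (55/239) -> -(239/55)
  reduce: (19/55)
  reciprocity: (19/55) -> -(55/19)
  reduce: (17/19)
  reciprocity: (17/19) -> +(19/17)
  reduce: (2/17)
  pull out 2: (2/17) = +1  (since 17 mod 8 = 1)
  (1/17) = 1
Product of signs = -1
(239/827) = -1

-1


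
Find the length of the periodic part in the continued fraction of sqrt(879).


Run the CF algorithm for sqrt(879).
a_0 = floor(sqrt(879)) = 29; set m_0=0, q_0=1.
Recurrence: m' = q*a - m,  q' = (d - m'^2)/q,  a' = floor((a_0 + m')/q').
  step 1: m=29, q=38, a=1
  step 2: m=9, q=21, a=1
  step 3: m=12, q=35, a=1
  step 4: m=23, q=10, a=5
  step 5: m=27, q=15, a=3
  step 6: m=18, q=37, a=1
  step 7: m=19, q=14, a=3
  step 8: m=23, q=25, a=2
  step 9: m=27, q=6, a=9
  step 10: m=27, q=25, a=2
  step 11: m=23, q=14, a=3
  step 12: m=19, q=37, a=1
  step 13: m=18, q=15, a=3
  step 14: m=27, q=10, a=5
  step 15: m=23, q=35, a=1
  step 16: m=12, q=21, a=1
  step 17: m=9, q=38, a=1
  step 18: m=29, q=1, a=58
a_18 = 2*a_0 = 58, so the period closes here.
sqrt(879) = [29; 1, 1, 1, 5, 3, 1, 3, 2, 9, 2, 3, 1, 3, 5, 1, 1, 1, 58]
Period length = 18

18


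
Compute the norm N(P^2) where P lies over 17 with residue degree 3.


N(P^a) = p^(a*f)
= 17^(2*3)
= 17^6
= 24137569

24137569


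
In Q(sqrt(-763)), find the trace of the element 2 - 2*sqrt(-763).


Tr(a + b*sqrt(d)) = (a + b*sqrt(d)) + (a - b*sqrt(d)) = 2a
= 2 * (2)
= 4

4


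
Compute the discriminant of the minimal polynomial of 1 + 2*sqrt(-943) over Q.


The element 1 + 2*sqrt(-943) has minimal polynomial:
x^2 - 2*x + 3773
Discriminant = (-2)^2 - 4*(3773)
= 4 - 15092
= -15088

-15088


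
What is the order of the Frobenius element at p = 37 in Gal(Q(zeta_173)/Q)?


The Frobenius at p in Gal(Q(zeta_n)/Q) = (Z/nZ)* is the class of p, so its order is ord_173(37), the smallest k >= 1 with 37^k = 1 mod 173.
n = 173 = 173, phi(173) = 172; the order divides phi(n).
Divisors of 172: 1, 2, 4, 43, 86, 172
Repeated squaring mod 173: 37^1 = 37, 37^2 = 158, 37^4 = 52, 37^8 = 109, 37^16 = 117, 37^32 = 22, 37^64 = 138, 37^128 = 14
Test divisors in increasing order:
  k=1: 37^1 = 37 mod 173
  k=2: 37^2 = 158 mod 173
  k=4: 37^4 = 52 mod 173
  k=43: 37^43 = 22 * 109 * 158 * 37 = 172 mod 173
  k=86: 37^86 = 138 * 117 * 52 * 158 = 1 mod 173  <- first divisor giving 1
Order = 86

86


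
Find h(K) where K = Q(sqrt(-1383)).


K = Q(sqrt(-1383)). d mod 4 = 1, so D = disc(K) = d = -1383
h(K) equals the number of primitive reduced positive-definite forms (a, b, c) = a*x^2 + b*x*y + c*y^2 with b^2 - 4ac = D,
where reduced means |b| <= a <= c, with b >= 0 whenever |b| = a or a = c, and primitive means gcd(a, b, c) = 1.
Reduced forces 3a^2 <= |D| = 1383, so 1 <= a <= 21; b must have the parity of D, and c = (b^2 - D)/(4a) must be an integer >= a.
Enumerate a = 1..21, b in [-a, a]:
  a=1: (1, 1, 346)  [1]
  a=2: (2, -1, 173), (2, 1, 173)  [2]
  a=3: (3, 3, 116)  [1]
  a=4: (4, -3, 87), (4, 3, 87)  [2]
  a=5: none
  a=6: (6, -3, 58), (6, 3, 58)  [2]
  a=7: none
  a=8: (8, -5, 44), (8, 5, 44)  [2]
  a=9..10: none
  a=11: (11, -5, 32), (11, 5, 32)  [2]
  a=12: (12, -3, 29), (12, 3, 29)  [2]
  a=13..15: none
  a=16: (16, -5, 22), (16, 5, 22)  [2]
  a=17..18: none
  a=19: (19, -17, 22), (19, 17, 22)  [2]
  a=20..21: none
Total reduced forms: 1 + 2 + 1 + 2 + 2 + 2 + 2 + 2 + 2 + 2 = 18
h = 18

18


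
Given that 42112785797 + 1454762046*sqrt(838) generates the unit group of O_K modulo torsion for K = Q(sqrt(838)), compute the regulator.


epsilon = 42112785797 + 1454762046*sqrt(838)
= 8.4226e+10
R = ln(8.4226e+10)
= 25.1568

25.1568


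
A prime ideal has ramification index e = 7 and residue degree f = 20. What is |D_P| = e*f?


|D_P| = e * f
= 7 * 20
= 140

140


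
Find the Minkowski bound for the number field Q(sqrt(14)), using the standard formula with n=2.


d = 14, d mod 4 = 2, so disc(K) = 4d = 56; |disc(K)| = 56
Real quadratic field, so n = 2, s = r2 = 0, r1 = 2
M = (n!/n^n) * (4/pi)^s * sqrt(|disc(K)|) = (2!/2^2) * (4/pi)^0 * sqrt(56)
= 0.5 * 1.000000 * 7.483315
= 3.7417

3.7417


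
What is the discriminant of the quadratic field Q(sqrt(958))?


For K = Q(sqrt(d)) with d squarefree: disc(K) = d if d = 1 mod 4, and disc(K) = 4d if d = 2 or 3 mod 4.
Here d = 958, and d mod 4 = 2.
d = 2 mod 4, not 1 (O_K = Z[sqrt(d)]), so disc(K) = 4d = 4 * (958) = 3832

3832


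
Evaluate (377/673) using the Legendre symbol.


p = 673 is prime, so compute (377/673) with the reciprocity algorithm (Jacobi-symbol steps: pull out 2s via (2/n), flip via reciprocity, reduce):
  reciprocity: (377/673) -> +(673/377)
  reduce: (296/377)
  pull out 2: (2/377) = +1  (since 377 mod 8 = 1)
  pull out 2: (2/377) = +1  (since 377 mod 8 = 1)
  pull out 2: (2/377) = +1  (since 377 mod 8 = 1)
  reciprocity: (37/377) -> +(377/37)
  reduce: (7/37)
  reciprocity: (7/37) -> +(37/7)
  reduce: (2/7)
  pull out 2: (2/7) = +1  (since 7 mod 8 = 7)
  (1/7) = 1
Product of signs = 1
(377/673) = 1

1


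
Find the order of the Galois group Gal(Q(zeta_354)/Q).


|Gal(Q(zeta_354)/Q)| = phi(354)
= 116

116


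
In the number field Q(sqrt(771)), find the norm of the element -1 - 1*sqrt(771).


N(a + b*sqrt(d)) = a^2 - d*b^2
= (-1)^2 - (771)*(-1)^2
= 1 - 771
= -770

-770


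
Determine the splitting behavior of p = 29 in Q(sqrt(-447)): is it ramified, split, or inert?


K = Q(sqrt(-447)). Since d mod 4 = 1, disc(K) = -447.
Check p | disc: -447 mod 29 = 17.
p does not divide disc. Compute Legendre symbol (d/p):
17^((29-1)/2) mod 29 = -1
(d/p) = -1, so p is inert: (p) stays prime with e=1, f=2, g=1.
Therefore p is inert.

inert


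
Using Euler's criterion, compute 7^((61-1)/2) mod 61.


p = 61 is prime and the exponent is (p-1)/2 = 30, so by Euler's criterion 7^30 = (7/61) = +1 or -1 mod 61.
Compute by square-and-multiply:
  30 = 16 + 8 + 4 + 2 (binary 11110)
  Repeated squaring mod 61: 7^1 = 7, 7^2 = 49, 7^4 = 22, 7^8 = 57, 7^16 = 16
  7^30 = 7^16 * 7^8 * 7^4 * 7^2 = 16 * 57 * 22 * 49 mod 61
    16 * 57 = 912 = 58 mod 61
    58 * 22 = 1276 = 56 mod 61
    56 * 49 = 2744 = 60 mod 61
  7^30 = 60 mod 61
Result 60 = p - 1 = -1 mod 61: 7 is a quadratic non-residue mod 61. As a residue in [0, p-1] the value is 60.
7^30 mod 61 = 60

60


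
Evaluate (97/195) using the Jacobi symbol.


Compute (97/195) via quadratic reciprocity:
  reciprocity: (97/195) -> +(195/97)
  reduce: (1/97)
  (1/97) = 1
Product of signs = 1

1


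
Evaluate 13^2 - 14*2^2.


x^2 - d*y^2
= 13^2 - 14*2^2
= 169 - 56
= 113

113


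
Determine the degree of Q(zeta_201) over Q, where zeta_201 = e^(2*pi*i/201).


The degree equals Euler's totient phi(201).
201 = 3 * 67
phi(201) = 132

132


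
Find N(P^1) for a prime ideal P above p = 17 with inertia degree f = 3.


N(P^a) = p^(a*f)
= 17^(1*3)
= 17^3
= 4913

4913


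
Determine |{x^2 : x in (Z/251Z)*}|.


For prime p, the number of non-zero quadratic residues is (p-1)/2.
= (251-1)/2
= 125

125


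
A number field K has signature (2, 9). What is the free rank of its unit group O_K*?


By Dirichlet's unit theorem:
rank = r1 + r2 - 1
= 2 + 9 - 1
= 10

10


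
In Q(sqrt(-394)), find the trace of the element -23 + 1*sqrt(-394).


Tr(a + b*sqrt(d)) = (a + b*sqrt(d)) + (a - b*sqrt(d)) = 2a
= 2 * (-23)
= -46

-46


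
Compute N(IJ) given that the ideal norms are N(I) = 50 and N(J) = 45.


N(IJ) = N(I) * N(J)
= 50 * 45
= 2250

2250


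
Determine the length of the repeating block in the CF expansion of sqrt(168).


Run the CF algorithm for sqrt(168).
a_0 = floor(sqrt(168)) = 12; set m_0=0, q_0=1.
Recurrence: m' = q*a - m,  q' = (d - m'^2)/q,  a' = floor((a_0 + m')/q').
  step 1: m=12, q=24, a=1
  step 2: m=12, q=1, a=24
a_2 = 2*a_0 = 24, so the period closes here.
sqrt(168) = [12; 1, 24]
Period length = 2

2


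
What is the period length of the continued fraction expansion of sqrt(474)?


Run the CF algorithm for sqrt(474).
a_0 = floor(sqrt(474)) = 21; set m_0=0, q_0=1.
Recurrence: m' = q*a - m,  q' = (d - m'^2)/q,  a' = floor((a_0 + m')/q').
  step 1: m=21, q=33, a=1
  step 2: m=12, q=10, a=3
  step 3: m=18, q=15, a=2
  step 4: m=12, q=22, a=1
  step 5: m=10, q=17, a=1
  step 6: m=7, q=25, a=1
  step 7: m=18, q=6, a=6
  step 8: m=18, q=25, a=1
  step 9: m=7, q=17, a=1
  step 10: m=10, q=22, a=1
  step 11: m=12, q=15, a=2
  step 12: m=18, q=10, a=3
  step 13: m=12, q=33, a=1
  step 14: m=21, q=1, a=42
a_14 = 2*a_0 = 42, so the period closes here.
sqrt(474) = [21; 1, 3, 2, 1, 1, 1, 6, 1, 1, 1, 2, 3, 1, 42]
Period length = 14

14


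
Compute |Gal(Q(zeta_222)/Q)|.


|Gal(Q(zeta_222)/Q)| = phi(222)
= 72

72


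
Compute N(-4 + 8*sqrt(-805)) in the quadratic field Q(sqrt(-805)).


N(a + b*sqrt(d)) = a^2 - d*b^2
= (-4)^2 - (-805)*(8)^2
= 16 + 51520
= 51536

51536


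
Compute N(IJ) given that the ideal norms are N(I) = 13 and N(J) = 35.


N(IJ) = N(I) * N(J)
= 13 * 35
= 455

455


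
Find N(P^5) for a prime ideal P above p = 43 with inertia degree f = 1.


N(P^a) = p^(a*f)
= 43^(5*1)
= 43^5
= 147008443

147008443


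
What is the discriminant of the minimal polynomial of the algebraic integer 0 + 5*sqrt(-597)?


The element 0 + 5*sqrt(-597) has minimal polynomial:
x^2 + 0*x + 14925
Discriminant = (0)^2 - 4*(14925)
= 0 - 59700
= -59700

-59700


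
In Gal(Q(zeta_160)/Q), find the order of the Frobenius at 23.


The Frobenius at p in Gal(Q(zeta_n)/Q) = (Z/nZ)* is the class of p, so its order is ord_160(23), the smallest k >= 1 with 23^k = 1 mod 160.
n = 160 = 2^5 * 5, phi(160) = 64; the order divides phi(n).
Divisors of 64: 1, 2, 4, 8, 16, 32, 64
Repeated squaring mod 160: 23^1 = 23, 23^2 = 49, 23^4 = 1, 23^8 = 1, 23^16 = 1, 23^32 = 1, 23^64 = 1
Test divisors in increasing order:
  k=1: 23^1 = 23 mod 160
  k=2: 23^2 = 49 mod 160
  k=4: 23^4 = 1 mod 160  <- first divisor giving 1
Order = 4

4


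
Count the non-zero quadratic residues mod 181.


For prime p, the number of non-zero quadratic residues is (p-1)/2.
= (181-1)/2
= 90

90


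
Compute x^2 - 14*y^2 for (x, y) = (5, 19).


x^2 - d*y^2
= 5^2 - 14*19^2
= 25 - 5054
= -5029

-5029


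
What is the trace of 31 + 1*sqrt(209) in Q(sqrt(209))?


Tr(a + b*sqrt(d)) = (a + b*sqrt(d)) + (a - b*sqrt(d)) = 2a
= 2 * (31)
= 62

62


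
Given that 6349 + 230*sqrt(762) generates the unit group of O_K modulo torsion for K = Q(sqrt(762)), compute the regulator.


epsilon = 6349 + 230*sqrt(762)
= 12697.9999
R = ln(12697.9999)
= 9.4492

9.4492


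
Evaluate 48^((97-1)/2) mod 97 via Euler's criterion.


p = 97 is prime and the exponent is (p-1)/2 = 48, so by Euler's criterion 48^48 = (48/97) = +1 or -1 mod 97.
Compute by square-and-multiply:
  48 = 32 + 16 (binary 110000)
  Repeated squaring mod 97: 48^1 = 48, 48^2 = 73, 48^4 = 91, 48^8 = 36, 48^16 = 35, 48^32 = 61
  48^48 = 48^32 * 48^16 = 61 * 35 mod 97
    61 * 35 = 2135 = 1 mod 97
  48^48 = 1 mod 97
Result 1: 48 is a quadratic residue mod 97.
48^48 mod 97 = 1

1


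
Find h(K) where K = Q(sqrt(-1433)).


K = Q(sqrt(-1433)). d mod 4 = 3, so D = disc(K) = 4d = -5732
h(K) equals the number of primitive reduced positive-definite forms (a, b, c) = a*x^2 + b*x*y + c*y^2 with b^2 - 4ac = D,
where reduced means |b| <= a <= c, with b >= 0 whenever |b| = a or a = c, and primitive means gcd(a, b, c) = 1.
Reduced forces 3a^2 <= |D| = 5732, so 1 <= a <= 43; b must have the parity of D, and c = (b^2 - D)/(4a) must be an integer >= a.
Enumerate a = 1..43, b in [-a, a]:
  a=1: (1, 0, 1433)  [1]
  a=2: (2, 2, 717)  [1]
  a=3: (3, -2, 478), (3, 2, 478)  [2]
  a=4..5: none
  a=6: (6, -2, 239), (6, 2, 239)  [2]
  a=7: (7, -6, 206), (7, 6, 206)  [2]
  a=8: none
  a=9: (9, -8, 161), (9, 8, 161)  [2]
  a=10..12: none
  a=13: (13, -12, 113), (13, 12, 113)  [2]
  a=14: (14, -6, 103), (14, 6, 103)  [2]
  a=15..17: none
  a=18: (18, -10, 81), (18, 10, 81)  [2]
  a=19: (19, -14, 78), (19, 14, 78)  [2]
  a=20: none
  a=21: (21, -20, 73), (21, -8, 69), (21, 8, 69), (21, 20, 73)  [4]
  a=22: none
  a=23: (23, -8, 63), (23, 8, 63)  [2]
  a=24..25: none
  a=26: (26, -14, 57), (26, 14, 57)  [2]
  a=27: (27, -10, 54), (27, 10, 54)  [2]
  a=28..36: none
  a=37: (37, -22, 42), (37, 22, 42)  [2]
  a=38: (38, -14, 39), (38, 14, 39)  [2]
  a=39: (39, -38, 46), (39, 38, 46)  [2]
  a=40: none
  a=41: (41, -34, 42), (41, 34, 42)  [2]
  a=42..43: none
Total reduced forms: 1 + 1 + 2 + 2 + 2 + 2 + 2 + 2 + 2 + 2 + 4 + 2 + 2 + 2 + 2 + 2 + 2 + 2 = 36
h = 36

36


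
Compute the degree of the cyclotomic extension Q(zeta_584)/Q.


The degree equals Euler's totient phi(584).
584 = 2^3 * 73
phi(584) = 288

288


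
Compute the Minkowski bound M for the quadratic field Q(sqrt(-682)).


d = -682, d mod 4 = 2, so disc(K) = 4d = -2728; |disc(K)| = 2728
Imaginary quadratic field, so n = 2, s = r2 = 1, r1 = 0
M = (n!/n^n) * (4/pi)^s * sqrt(|disc(K)|) = (2!/2^2) * (4/pi)^1 * sqrt(2728)
= 0.5 * 1.273240 * 52.230259
= 33.2508

33.2508


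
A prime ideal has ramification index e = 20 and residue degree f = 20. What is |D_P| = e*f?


|D_P| = e * f
= 20 * 20
= 400

400


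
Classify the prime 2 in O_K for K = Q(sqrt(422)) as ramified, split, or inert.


K = Q(sqrt(422)). Since d mod 4 = 2, disc(K) = 1688.
Check p | disc: 1688 mod 2 = 0.
p divides disc, so p ramifies: (p) = P^2 with e=2, f=1, g=1.
Therefore p is ramified.

ramified


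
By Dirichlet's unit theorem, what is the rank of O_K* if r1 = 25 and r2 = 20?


By Dirichlet's unit theorem:
rank = r1 + r2 - 1
= 25 + 20 - 1
= 44

44


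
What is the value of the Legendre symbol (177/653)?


p = 653 is prime, so compute (177/653) with the reciprocity algorithm (Jacobi-symbol steps: pull out 2s via (2/n), flip via reciprocity, reduce):
  reciprocity: (177/653) -> +(653/177)
  reduce: (122/177)
  pull out 2: (2/177) = +1  (since 177 mod 8 = 1)
  reciprocity: (61/177) -> +(177/61)
  reduce: (55/61)
  reciprocity: (55/61) -> +(61/55)
  reduce: (6/55)
  pull out 2: (2/55) = +1  (since 55 mod 8 = 7)
  reciprocity: (3/55) -> -(55/3)
  reduce: (1/3)
  (1/3) = 1
Product of signs = -1
(177/653) = -1

-1


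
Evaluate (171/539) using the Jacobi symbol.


Compute (171/539) via quadratic reciprocity:
  reciprocity: (171/539) -> -(539/171)
  reduce: (26/171)
  pull out 2: (2/171) = -1  (since 171 mod 8 = 3)
  reciprocity: (13/171) -> +(171/13)
  reduce: (2/13)
  pull out 2: (2/13) = -1  (since 13 mod 8 = 5)
  (1/13) = 1
Product of signs = -1

-1


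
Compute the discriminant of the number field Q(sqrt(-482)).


For K = Q(sqrt(d)) with d squarefree: disc(K) = d if d = 1 mod 4, and disc(K) = 4d if d = 2 or 3 mod 4.
Here d = -482, and d mod 4 = 2.
d = 2 mod 4, not 1 (O_K = Z[sqrt(d)]), so disc(K) = 4d = 4 * (-482) = -1928

-1928


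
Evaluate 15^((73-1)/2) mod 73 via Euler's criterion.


p = 73 is prime and the exponent is (p-1)/2 = 36, so by Euler's criterion 15^36 = (15/73) = +1 or -1 mod 73.
Compute by square-and-multiply:
  36 = 32 + 4 (binary 100100)
  Repeated squaring mod 73: 15^1 = 15, 15^2 = 6, 15^4 = 36, 15^8 = 55, 15^16 = 32, 15^32 = 2
  15^36 = 15^32 * 15^4 = 2 * 36 mod 73
    2 * 36 = 72 = 72 mod 73
  15^36 = 72 mod 73
Result 72 = p - 1 = -1 mod 73: 15 is a quadratic non-residue mod 73. As a residue in [0, p-1] the value is 72.
15^36 mod 73 = 72

72


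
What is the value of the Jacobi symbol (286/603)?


Compute (286/603) via quadratic reciprocity:
  pull out 2: (2/603) = -1  (since 603 mod 8 = 3)
  reciprocity: (143/603) -> -(603/143)
  reduce: (31/143)
  reciprocity: (31/143) -> -(143/31)
  reduce: (19/31)
  reciprocity: (19/31) -> -(31/19)
  reduce: (12/19)
  pull out 2: (2/19) = -1  (since 19 mod 8 = 3)
  pull out 2: (2/19) = -1  (since 19 mod 8 = 3)
  reciprocity: (3/19) -> -(19/3)
  reduce: (1/3)
  (1/3) = 1
Product of signs = -1

-1


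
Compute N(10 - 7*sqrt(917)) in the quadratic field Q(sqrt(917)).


N(a + b*sqrt(d)) = a^2 - d*b^2
= (10)^2 - (917)*(-7)^2
= 100 - 44933
= -44833

-44833


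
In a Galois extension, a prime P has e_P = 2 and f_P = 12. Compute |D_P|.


|D_P| = e * f
= 2 * 12
= 24

24


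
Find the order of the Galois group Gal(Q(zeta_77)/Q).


|Gal(Q(zeta_77)/Q)| = phi(77)
= 60

60


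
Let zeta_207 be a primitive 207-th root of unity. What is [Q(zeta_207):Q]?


The degree equals Euler's totient phi(207).
207 = 3^2 * 23
phi(207) = 132

132


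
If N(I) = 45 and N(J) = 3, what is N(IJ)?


N(IJ) = N(I) * N(J)
= 45 * 3
= 135

135


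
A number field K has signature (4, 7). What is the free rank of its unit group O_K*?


By Dirichlet's unit theorem:
rank = r1 + r2 - 1
= 4 + 7 - 1
= 10

10


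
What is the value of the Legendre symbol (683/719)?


p = 719 is prime, so compute (683/719) with the reciprocity algorithm (Jacobi-symbol steps: pull out 2s via (2/n), flip via reciprocity, reduce):
  reciprocity: (683/719) -> -(719/683)
  reduce: (36/683)
  pull out 2: (2/683) = -1  (since 683 mod 8 = 3)
  pull out 2: (2/683) = -1  (since 683 mod 8 = 3)
  reciprocity: (9/683) -> +(683/9)
  reduce: (8/9)
  pull out 2: (2/9) = +1  (since 9 mod 8 = 1)
  pull out 2: (2/9) = +1  (since 9 mod 8 = 1)
  pull out 2: (2/9) = +1  (since 9 mod 8 = 1)
  (1/9) = 1
Product of signs = -1
(683/719) = -1

-1


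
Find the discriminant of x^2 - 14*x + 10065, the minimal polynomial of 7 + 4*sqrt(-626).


The element 7 + 4*sqrt(-626) has minimal polynomial:
x^2 - 14*x + 10065
Discriminant = (-14)^2 - 4*(10065)
= 196 - 40260
= -40064

-40064


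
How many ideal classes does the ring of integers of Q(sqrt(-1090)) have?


K = Q(sqrt(-1090)). d mod 4 = 2, so D = disc(K) = 4d = -4360
h(K) equals the number of primitive reduced positive-definite forms (a, b, c) = a*x^2 + b*x*y + c*y^2 with b^2 - 4ac = D,
where reduced means |b| <= a <= c, with b >= 0 whenever |b| = a or a = c, and primitive means gcd(a, b, c) = 1.
Reduced forces 3a^2 <= |D| = 4360, so 1 <= a <= 38; b must have the parity of D, and c = (b^2 - D)/(4a) must be an integer >= a.
Enumerate a = 1..38, b in [-a, a]:
  a=1: (1, 0, 1090)  [1]
  a=2: (2, 0, 545)  [1]
  a=3..4: none
  a=5: (5, 0, 218)  [1]
  a=6: none
  a=7: (7, -6, 157), (7, 6, 157)  [2]
  a=8..9: none
  a=10: (10, 0, 109)  [1]
  a=11..13: none
  a=14: (14, -8, 79), (14, 8, 79)  [2]
  a=15..16: none
  a=17: (17, -14, 67), (17, 14, 67)  [2]
  a=18..33: none
  a=34: (34, -20, 35), (34, 20, 35)  [2]
  a=35..38: none
Total reduced forms: 1 + 1 + 1 + 2 + 1 + 2 + 2 + 2 = 12
h = 12

12


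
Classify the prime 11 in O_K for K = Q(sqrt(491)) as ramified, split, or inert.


K = Q(sqrt(491)). Since d mod 4 = 3, disc(K) = 1964.
Check p | disc: 1964 mod 11 = 6.
p does not divide disc. Compute Legendre symbol (d/p):
7^((11-1)/2) mod 11 = -1
(d/p) = -1, so p is inert: (p) stays prime with e=1, f=2, g=1.
Therefore p is inert.

inert


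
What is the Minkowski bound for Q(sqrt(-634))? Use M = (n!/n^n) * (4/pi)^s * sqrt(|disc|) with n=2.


d = -634, d mod 4 = 2, so disc(K) = 4d = -2536; |disc(K)| = 2536
Imaginary quadratic field, so n = 2, s = r2 = 1, r1 = 0
M = (n!/n^n) * (4/pi)^s * sqrt(|disc(K)|) = (2!/2^2) * (4/pi)^1 * sqrt(2536)
= 0.5 * 1.273240 * 50.358713
= 32.0594

32.0594


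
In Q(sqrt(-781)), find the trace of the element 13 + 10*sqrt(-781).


Tr(a + b*sqrt(d)) = (a + b*sqrt(d)) + (a - b*sqrt(d)) = 2a
= 2 * (13)
= 26

26


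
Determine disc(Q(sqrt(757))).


For K = Q(sqrt(d)) with d squarefree: disc(K) = d if d = 1 mod 4, and disc(K) = 4d if d = 2 or 3 mod 4.
Here d = 757, and d mod 4 = 1.
d = 1 mod 4 (O_K = Z[(1+sqrt(d))/2]), so disc(K) = d = 757

757


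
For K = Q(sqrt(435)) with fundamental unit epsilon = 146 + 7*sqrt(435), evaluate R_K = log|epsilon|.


epsilon = 146 + 7*sqrt(435)
= 291.9966
R = ln(291.9966)
= 5.6767

5.6767


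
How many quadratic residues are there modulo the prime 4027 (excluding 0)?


For prime p, the number of non-zero quadratic residues is (p-1)/2.
= (4027-1)/2
= 2013

2013


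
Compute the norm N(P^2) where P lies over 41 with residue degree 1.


N(P^a) = p^(a*f)
= 41^(2*1)
= 41^2
= 1681

1681


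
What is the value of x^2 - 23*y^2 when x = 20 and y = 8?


x^2 - d*y^2
= 20^2 - 23*8^2
= 400 - 1472
= -1072

-1072


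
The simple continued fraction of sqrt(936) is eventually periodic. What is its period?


Run the CF algorithm for sqrt(936).
a_0 = floor(sqrt(936)) = 30; set m_0=0, q_0=1.
Recurrence: m' = q*a - m,  q' = (d - m'^2)/q,  a' = floor((a_0 + m')/q').
  step 1: m=30, q=36, a=1
  step 2: m=6, q=25, a=1
  step 3: m=19, q=23, a=2
  step 4: m=27, q=9, a=6
  step 5: m=27, q=23, a=2
  step 6: m=19, q=25, a=1
  step 7: m=6, q=36, a=1
  step 8: m=30, q=1, a=60
a_8 = 2*a_0 = 60, so the period closes here.
sqrt(936) = [30; 1, 1, 2, 6, 2, 1, 1, 60]
Period length = 8

8


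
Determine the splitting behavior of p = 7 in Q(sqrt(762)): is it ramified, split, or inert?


K = Q(sqrt(762)). Since d mod 4 = 2, disc(K) = 3048.
Check p | disc: 3048 mod 7 = 3.
p does not divide disc. Compute Legendre symbol (d/p):
6^((7-1)/2) mod 7 = -1
(d/p) = -1, so p is inert: (p) stays prime with e=1, f=2, g=1.
Therefore p is inert.

inert


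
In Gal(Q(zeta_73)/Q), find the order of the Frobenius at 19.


The Frobenius at p in Gal(Q(zeta_n)/Q) = (Z/nZ)* is the class of p, so its order is ord_73(19), the smallest k >= 1 with 19^k = 1 mod 73.
n = 73 = 73, phi(73) = 72; the order divides phi(n).
Divisors of 72: 1, 2, 3, 4, 6, 8, 9, 12, 18, 24, 36, 72
Repeated squaring mod 73: 19^1 = 19, 19^2 = 69, 19^4 = 16, 19^8 = 37, 19^16 = 55, 19^32 = 32, 19^64 = 2
Test divisors in increasing order:
  k=1: 19^1 = 19 mod 73
  k=2: 19^2 = 69 mod 73
  k=3: 19^3 = 69 * 19 = 70 mod 73
  k=4: 19^4 = 16 mod 73
  k=6: 19^6 = 16 * 69 = 9 mod 73
  k=8: 19^8 = 37 mod 73
  k=9: 19^9 = 37 * 19 = 46 mod 73
  k=12: 19^12 = 37 * 16 = 8 mod 73
  k=18: 19^18 = 55 * 69 = 72 mod 73
  k=24: 19^24 = 55 * 37 = 64 mod 73
  k=36: 19^36 = 32 * 16 = 1 mod 73  <- first divisor giving 1
Order = 36

36


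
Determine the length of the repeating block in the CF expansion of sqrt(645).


Run the CF algorithm for sqrt(645).
a_0 = floor(sqrt(645)) = 25; set m_0=0, q_0=1.
Recurrence: m' = q*a - m,  q' = (d - m'^2)/q,  a' = floor((a_0 + m')/q').
  step 1: m=25, q=20, a=2
  step 2: m=15, q=21, a=1
  step 3: m=6, q=29, a=1
  step 4: m=23, q=4, a=12
  step 5: m=25, q=5, a=10
  step 6: m=25, q=4, a=12
  step 7: m=23, q=29, a=1
  step 8: m=6, q=21, a=1
  step 9: m=15, q=20, a=2
  step 10: m=25, q=1, a=50
a_10 = 2*a_0 = 50, so the period closes here.
sqrt(645) = [25; 2, 1, 1, 12, 10, 12, 1, 1, 2, 50]
Period length = 10

10


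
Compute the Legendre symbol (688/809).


p = 809 is prime, so compute (688/809) with the reciprocity algorithm (Jacobi-symbol steps: pull out 2s via (2/n), flip via reciprocity, reduce):
  pull out 2: (2/809) = +1  (since 809 mod 8 = 1)
  pull out 2: (2/809) = +1  (since 809 mod 8 = 1)
  pull out 2: (2/809) = +1  (since 809 mod 8 = 1)
  pull out 2: (2/809) = +1  (since 809 mod 8 = 1)
  reciprocity: (43/809) -> +(809/43)
  reduce: (35/43)
  reciprocity: (35/43) -> -(43/35)
  reduce: (8/35)
  pull out 2: (2/35) = -1  (since 35 mod 8 = 3)
  pull out 2: (2/35) = -1  (since 35 mod 8 = 3)
  pull out 2: (2/35) = -1  (since 35 mod 8 = 3)
  (1/35) = 1
Product of signs = 1
(688/809) = 1

1


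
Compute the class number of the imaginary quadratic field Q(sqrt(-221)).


K = Q(sqrt(-221)). d mod 4 = 3, so D = disc(K) = 4d = -884
h(K) equals the number of primitive reduced positive-definite forms (a, b, c) = a*x^2 + b*x*y + c*y^2 with b^2 - 4ac = D,
where reduced means |b| <= a <= c, with b >= 0 whenever |b| = a or a = c, and primitive means gcd(a, b, c) = 1.
Reduced forces 3a^2 <= |D| = 884, so 1 <= a <= 17; b must have the parity of D, and c = (b^2 - D)/(4a) must be an integer >= a.
Enumerate a = 1..17, b in [-a, a]:
  a=1: (1, 0, 221)  [1]
  a=2: (2, 2, 111)  [1]
  a=3: (3, -2, 74), (3, 2, 74)  [2]
  a=4: none
  a=5: (5, -4, 45), (5, 4, 45)  [2]
  a=6: (6, -2, 37), (6, 2, 37)  [2]
  a=7..8: none
  a=9: (9, -4, 25), (9, 4, 25)  [2]
  a=10: (10, -6, 23), (10, 6, 23)  [2]
  a=11..12: none
  a=13: (13, 0, 17)  [1]
  a=14: none
  a=15: (15, -14, 18), (15, 4, 15), (15, 14, 18)  [3]
  a=16..17: none
Total reduced forms: 1 + 1 + 2 + 2 + 2 + 2 + 2 + 1 + 3 = 16
h = 16

16


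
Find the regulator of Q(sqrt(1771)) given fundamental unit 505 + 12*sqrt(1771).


epsilon = 505 + 12*sqrt(1771)
= 1009.9990
R = ln(1009.9990)
= 6.9177

6.9177


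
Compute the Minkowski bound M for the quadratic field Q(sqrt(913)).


d = 913, d mod 4 = 1, so disc(K) = d = 913; |disc(K)| = 913
Real quadratic field, so n = 2, s = r2 = 0, r1 = 2
M = (n!/n^n) * (4/pi)^s * sqrt(|disc(K)|) = (2!/2^2) * (4/pi)^0 * sqrt(913)
= 0.5 * 1.000000 * 30.215890
= 15.1079

15.1079


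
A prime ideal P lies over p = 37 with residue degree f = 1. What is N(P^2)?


N(P^a) = p^(a*f)
= 37^(2*1)
= 37^2
= 1369

1369


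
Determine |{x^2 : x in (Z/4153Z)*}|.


For prime p, the number of non-zero quadratic residues is (p-1)/2.
= (4153-1)/2
= 2076

2076


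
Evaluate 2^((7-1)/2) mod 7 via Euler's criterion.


p = 7 is prime and the exponent is (p-1)/2 = 3, so by Euler's criterion 2^3 = (2/7) = +1 or -1 mod 7.
Compute by square-and-multiply:
  3 = 2 + 1 (binary 11)
  Repeated squaring mod 7: 2^1 = 2, 2^2 = 4
  2^3 = 2^2 * 2^1 = 4 * 2 mod 7
    4 * 2 = 8 = 1 mod 7
  2^3 = 1 mod 7
Result 1: 2 is a quadratic residue mod 7.
2^3 mod 7 = 1

1


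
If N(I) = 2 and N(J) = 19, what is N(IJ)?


N(IJ) = N(I) * N(J)
= 2 * 19
= 38

38


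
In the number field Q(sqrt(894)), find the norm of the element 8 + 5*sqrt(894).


N(a + b*sqrt(d)) = a^2 - d*b^2
= (8)^2 - (894)*(5)^2
= 64 - 22350
= -22286

-22286


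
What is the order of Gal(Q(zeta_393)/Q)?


|Gal(Q(zeta_393)/Q)| = phi(393)
= 260

260


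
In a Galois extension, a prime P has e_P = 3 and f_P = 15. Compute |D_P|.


|D_P| = e * f
= 3 * 15
= 45

45


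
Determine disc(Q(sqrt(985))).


For K = Q(sqrt(d)) with d squarefree: disc(K) = d if d = 1 mod 4, and disc(K) = 4d if d = 2 or 3 mod 4.
Here d = 985, and d mod 4 = 1.
d = 1 mod 4 (O_K = Z[(1+sqrt(d))/2]), so disc(K) = d = 985

985


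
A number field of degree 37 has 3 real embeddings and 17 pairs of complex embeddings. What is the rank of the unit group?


By Dirichlet's unit theorem:
rank = r1 + r2 - 1
= 3 + 17 - 1
= 19

19


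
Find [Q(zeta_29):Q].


The degree equals Euler's totient phi(29).
29 = 29
phi(29) = 28

28


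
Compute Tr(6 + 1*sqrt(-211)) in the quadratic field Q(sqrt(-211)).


Tr(a + b*sqrt(d)) = (a + b*sqrt(d)) + (a - b*sqrt(d)) = 2a
= 2 * (6)
= 12

12


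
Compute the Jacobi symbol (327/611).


Compute (327/611) via quadratic reciprocity:
  reciprocity: (327/611) -> -(611/327)
  reduce: (284/327)
  pull out 2: (2/327) = +1  (since 327 mod 8 = 7)
  pull out 2: (2/327) = +1  (since 327 mod 8 = 7)
  reciprocity: (71/327) -> -(327/71)
  reduce: (43/71)
  reciprocity: (43/71) -> -(71/43)
  reduce: (28/43)
  pull out 2: (2/43) = -1  (since 43 mod 8 = 3)
  pull out 2: (2/43) = -1  (since 43 mod 8 = 3)
  reciprocity: (7/43) -> -(43/7)
  reduce: (1/7)
  (1/7) = 1
Product of signs = 1

1


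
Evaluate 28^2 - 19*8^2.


x^2 - d*y^2
= 28^2 - 19*8^2
= 784 - 1216
= -432

-432


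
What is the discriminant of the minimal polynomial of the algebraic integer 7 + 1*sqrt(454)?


The element 7 + 1*sqrt(454) has minimal polynomial:
x^2 - 14*x - 405
Discriminant = (-14)^2 - 4*(-405)
= 196 + 1620
= 1816

1816


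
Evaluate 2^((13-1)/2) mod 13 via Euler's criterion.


p = 13 is prime and the exponent is (p-1)/2 = 6, so by Euler's criterion 2^6 = (2/13) = +1 or -1 mod 13.
Compute by square-and-multiply:
  6 = 4 + 2 (binary 110)
  Repeated squaring mod 13: 2^1 = 2, 2^2 = 4, 2^4 = 3
  2^6 = 2^4 * 2^2 = 3 * 4 mod 13
    3 * 4 = 12 = 12 mod 13
  2^6 = 12 mod 13
Result 12 = p - 1 = -1 mod 13: 2 is a quadratic non-residue mod 13. As a residue in [0, p-1] the value is 12.
2^6 mod 13 = 12

12


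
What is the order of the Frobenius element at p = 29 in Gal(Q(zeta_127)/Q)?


The Frobenius at p in Gal(Q(zeta_n)/Q) = (Z/nZ)* is the class of p, so its order is ord_127(29), the smallest k >= 1 with 29^k = 1 mod 127.
n = 127 = 127, phi(127) = 126; the order divides phi(n).
Divisors of 126: 1, 2, 3, 6, 7, 9, 14, 18, 21, 42, 63, 126
Repeated squaring mod 127: 29^1 = 29, 29^2 = 79, 29^4 = 18, 29^8 = 70, 29^16 = 74, 29^32 = 15, 29^64 = 98
Test divisors in increasing order:
  k=1: 29^1 = 29 mod 127
  k=2: 29^2 = 79 mod 127
  k=3: 29^3 = 79 * 29 = 5 mod 127
  k=6: 29^6 = 18 * 79 = 25 mod 127
  k=7: 29^7 = 18 * 79 * 29 = 90 mod 127
  k=9: 29^9 = 70 * 29 = 125 mod 127
  k=14: 29^14 = 70 * 18 * 79 = 99 mod 127
  k=18: 29^18 = 74 * 79 = 4 mod 127
  k=21: 29^21 = 74 * 18 * 29 = 20 mod 127
  k=42: 29^42 = 15 * 70 * 79 = 19 mod 127
  k=63: 29^63 = 15 * 74 * 70 * 18 * 79 * 29 = 126 mod 127
  k=126: 29^126 = 98 * 15 * 74 * 70 * 18 * 79 = 1 mod 127  <- first divisor giving 1
Order = 126

126


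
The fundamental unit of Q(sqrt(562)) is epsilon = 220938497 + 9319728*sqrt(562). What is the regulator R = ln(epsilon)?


epsilon = 220938497 + 9319728*sqrt(562)
= 4.4188e+08
R = ln(4.4188e+08)
= 19.9065

19.9065


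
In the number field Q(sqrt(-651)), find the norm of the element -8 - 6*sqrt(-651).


N(a + b*sqrt(d)) = a^2 - d*b^2
= (-8)^2 - (-651)*(-6)^2
= 64 + 23436
= 23500

23500


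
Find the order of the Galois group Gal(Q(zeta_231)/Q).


|Gal(Q(zeta_231)/Q)| = phi(231)
= 120

120


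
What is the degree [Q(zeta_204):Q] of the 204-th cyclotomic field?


The degree equals Euler's totient phi(204).
204 = 2^2 * 3 * 17
phi(204) = 64

64


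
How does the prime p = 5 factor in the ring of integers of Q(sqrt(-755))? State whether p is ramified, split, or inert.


K = Q(sqrt(-755)). Since d mod 4 = 1, disc(K) = -755.
Check p | disc: -755 mod 5 = 0.
p divides disc, so p ramifies: (p) = P^2 with e=2, f=1, g=1.
Therefore p is ramified.

ramified


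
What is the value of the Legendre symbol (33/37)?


p = 37 is prime, so compute (33/37) with the reciprocity algorithm (Jacobi-symbol steps: pull out 2s via (2/n), flip via reciprocity, reduce):
  reciprocity: (33/37) -> +(37/33)
  reduce: (4/33)
  pull out 2: (2/33) = +1  (since 33 mod 8 = 1)
  pull out 2: (2/33) = +1  (since 33 mod 8 = 1)
  (1/33) = 1
Product of signs = 1
(33/37) = 1

1


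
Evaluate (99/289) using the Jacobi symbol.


Compute (99/289) via quadratic reciprocity:
  reciprocity: (99/289) -> +(289/99)
  reduce: (91/99)
  reciprocity: (91/99) -> -(99/91)
  reduce: (8/91)
  pull out 2: (2/91) = -1  (since 91 mod 8 = 3)
  pull out 2: (2/91) = -1  (since 91 mod 8 = 3)
  pull out 2: (2/91) = -1  (since 91 mod 8 = 3)
  (1/91) = 1
Product of signs = 1

1


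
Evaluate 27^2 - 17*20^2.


x^2 - d*y^2
= 27^2 - 17*20^2
= 729 - 6800
= -6071

-6071


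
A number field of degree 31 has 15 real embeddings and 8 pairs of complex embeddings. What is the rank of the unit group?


By Dirichlet's unit theorem:
rank = r1 + r2 - 1
= 15 + 8 - 1
= 22

22


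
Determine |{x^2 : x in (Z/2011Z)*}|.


For prime p, the number of non-zero quadratic residues is (p-1)/2.
= (2011-1)/2
= 1005

1005


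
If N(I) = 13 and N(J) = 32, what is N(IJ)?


N(IJ) = N(I) * N(J)
= 13 * 32
= 416

416


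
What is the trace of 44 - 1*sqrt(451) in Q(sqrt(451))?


Tr(a + b*sqrt(d)) = (a + b*sqrt(d)) + (a - b*sqrt(d)) = 2a
= 2 * (44)
= 88

88


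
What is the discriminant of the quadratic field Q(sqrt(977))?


For K = Q(sqrt(d)) with d squarefree: disc(K) = d if d = 1 mod 4, and disc(K) = 4d if d = 2 or 3 mod 4.
Here d = 977, and d mod 4 = 1.
d = 1 mod 4 (O_K = Z[(1+sqrt(d))/2]), so disc(K) = d = 977

977
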